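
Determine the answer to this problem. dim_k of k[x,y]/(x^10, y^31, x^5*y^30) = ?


k[x,y]/I, I = (x^10, y^31, x^5*y^30)
Rect: 10x31=310. Corner: (10-5)x(31-30)=5.
dim = 310-5 = 305


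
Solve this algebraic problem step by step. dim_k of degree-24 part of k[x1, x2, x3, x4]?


C(d+n-1,n-1)=C(27,3)=2925


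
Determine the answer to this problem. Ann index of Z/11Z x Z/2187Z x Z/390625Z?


Exponent = lcm of the cyclic orders; pairwise coprime => product.
11^1*3^7*5^8=11*2187*390625=9397265625


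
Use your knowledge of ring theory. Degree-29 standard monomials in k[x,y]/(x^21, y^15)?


k[x,y], I = (x^21, y^15), d = 29
Need i < 21 and d-i < 15.
Range: 15 <= i <= 20.
H(29) = 6


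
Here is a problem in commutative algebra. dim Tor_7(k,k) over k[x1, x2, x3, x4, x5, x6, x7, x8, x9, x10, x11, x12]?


Koszul: C(n,i)=C(12,7)=792


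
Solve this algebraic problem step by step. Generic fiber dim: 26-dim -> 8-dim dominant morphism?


dim(fiber)=dim(X)-dim(Y)=26-8=18


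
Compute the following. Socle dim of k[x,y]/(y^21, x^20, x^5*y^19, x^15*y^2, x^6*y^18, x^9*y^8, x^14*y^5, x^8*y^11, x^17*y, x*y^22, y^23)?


Socle = ann(m) = span of standard monomials u with x*u, y*u in I (staircase corners).
Redundant generators: x*y^22, y^23
Minimal generators: x^20, x^17*y, x^15*y^2, x^14*y^5, x^9*y^8, x^8*y^11, x^6*y^18, x^5*y^19, y^21
Corners: x^4y^20, x^5y^18, x^7y^17, x^8y^10, x^13y^7, x^14y^4, x^16y, x^19
Socle dim=8


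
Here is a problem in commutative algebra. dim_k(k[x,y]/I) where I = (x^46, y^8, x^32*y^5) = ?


k[x,y]/I, I = (x^46, y^8, x^32*y^5)
Rect: 46x8=368. Corner: (46-32)x(8-5)=42.
dim = 368-42 = 326


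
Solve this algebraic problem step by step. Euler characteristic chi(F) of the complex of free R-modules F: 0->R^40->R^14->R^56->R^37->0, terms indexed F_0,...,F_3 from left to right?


chi = sum (-1)^i * rank:
(-1)^0*40=40
(-1)^1*14=-14
(-1)^2*56=56
(-1)^3*37=-37
chi=45


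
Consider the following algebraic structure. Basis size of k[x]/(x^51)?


Basis: 1,x,...,x^50
dim=51


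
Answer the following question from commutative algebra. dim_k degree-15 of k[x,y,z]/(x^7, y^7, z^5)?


Need i<7, j<7, k<5 with i+j+k=15.
For each i, j ranges over max(0,15-i-4)..min(6,15-i):
  i=0: j in [11,6] -> 0
  i=1: j in [10,6] -> 0
  i=2: j in [9,6] -> 0
  i=3: j in [8,6] -> 0
  i=4: j in [7,6] -> 0
  i=5: j in [6,6] -> 1
  i=6: j in [5,6] -> 2
H(15) = 0+0+0+0+0+1+2 = 3


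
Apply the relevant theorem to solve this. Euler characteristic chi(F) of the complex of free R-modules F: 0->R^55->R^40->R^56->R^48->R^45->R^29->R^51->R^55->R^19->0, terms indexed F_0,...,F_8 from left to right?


chi = sum (-1)^i * rank:
(-1)^0*55=55
(-1)^1*40=-40
(-1)^2*56=56
(-1)^3*48=-48
(-1)^4*45=45
(-1)^5*29=-29
(-1)^6*51=51
(-1)^7*55=-55
(-1)^8*19=19
chi=54


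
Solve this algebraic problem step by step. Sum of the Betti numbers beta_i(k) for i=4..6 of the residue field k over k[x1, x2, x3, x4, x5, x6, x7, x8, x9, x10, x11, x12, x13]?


Koszul resolution: beta_i(k)=C(n,i), n=13
C(13,4)=715, C(13,5)=1287, C(13,6)=1716
Sum=3718


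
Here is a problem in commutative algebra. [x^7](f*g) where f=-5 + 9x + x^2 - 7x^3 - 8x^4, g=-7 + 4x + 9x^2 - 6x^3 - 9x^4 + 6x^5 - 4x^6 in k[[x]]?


[x^7] = sum a_i*b_j, i+j=7
  9*-4=-36
  1*6=6
  -7*-9=63
  -8*-6=48
Sum=81


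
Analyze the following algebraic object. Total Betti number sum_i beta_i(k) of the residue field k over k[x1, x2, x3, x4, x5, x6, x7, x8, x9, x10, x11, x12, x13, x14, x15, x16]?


Koszul resolution: beta_i(k)=C(n,i), n=16
sum_i C(16,i) = 2^16 = 65536


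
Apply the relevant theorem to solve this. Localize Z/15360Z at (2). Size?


2-primary part: 15360=2^10*15
Size=2^10=1024


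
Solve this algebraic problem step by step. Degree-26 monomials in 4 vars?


C(d+n-1,n-1)=C(29,3)=3654


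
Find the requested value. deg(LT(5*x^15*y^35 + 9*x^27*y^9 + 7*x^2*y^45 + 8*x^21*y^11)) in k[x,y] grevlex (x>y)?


LT: 5*x^15*y^35
deg_x=15, deg_y=35
Total=15+35=50


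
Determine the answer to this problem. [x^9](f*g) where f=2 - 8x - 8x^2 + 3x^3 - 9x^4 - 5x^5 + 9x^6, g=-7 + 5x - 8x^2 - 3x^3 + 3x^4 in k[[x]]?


[x^9] = sum a_i*b_j, i+j=9
  -5*3=-15
  9*-3=-27
Sum=-42


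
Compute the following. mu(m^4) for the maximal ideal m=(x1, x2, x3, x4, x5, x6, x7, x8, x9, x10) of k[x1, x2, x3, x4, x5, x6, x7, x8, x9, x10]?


Graded Nakayama: mu(m^d) = dim_k (m^d/m^(d+1)) = #degree-4 monomials in 10 vars
C(n+d-1,d)=C(13,4)=715


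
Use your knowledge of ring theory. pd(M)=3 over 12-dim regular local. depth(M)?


pd+depth=depth(R)=12
depth=12-3=9


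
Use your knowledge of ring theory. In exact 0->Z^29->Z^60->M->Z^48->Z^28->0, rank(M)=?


Alt sum=0:
(-1)^0*29 + (-1)^1*60 + (-1)^2*? + (-1)^3*48 + (-1)^4*28=0
rank(M)=51


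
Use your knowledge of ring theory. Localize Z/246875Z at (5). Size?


5-primary part: 246875=5^5*79
Size=5^5=3125


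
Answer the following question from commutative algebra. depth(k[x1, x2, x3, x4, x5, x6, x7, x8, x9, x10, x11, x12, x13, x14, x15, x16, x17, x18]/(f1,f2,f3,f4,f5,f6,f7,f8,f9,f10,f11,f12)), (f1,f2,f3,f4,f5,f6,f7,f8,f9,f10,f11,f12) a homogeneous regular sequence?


depth(R)=18
depth(R/I)=18-12=6


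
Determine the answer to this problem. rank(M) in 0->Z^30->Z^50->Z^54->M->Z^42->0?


Alt sum=0:
(-1)^0*30 + (-1)^1*50 + (-1)^2*54 + (-1)^3*? + (-1)^4*42=0
rank(M)=76


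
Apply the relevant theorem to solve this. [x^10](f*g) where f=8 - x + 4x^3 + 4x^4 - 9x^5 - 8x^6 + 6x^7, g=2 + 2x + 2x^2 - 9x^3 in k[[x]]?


[x^10] = sum a_i*b_j, i+j=10
  6*-9=-54
Sum=-54


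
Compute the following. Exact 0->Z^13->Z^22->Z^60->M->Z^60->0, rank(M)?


Alt sum=0:
(-1)^0*13 + (-1)^1*22 + (-1)^2*60 + (-1)^3*? + (-1)^4*60=0
rank(M)=111


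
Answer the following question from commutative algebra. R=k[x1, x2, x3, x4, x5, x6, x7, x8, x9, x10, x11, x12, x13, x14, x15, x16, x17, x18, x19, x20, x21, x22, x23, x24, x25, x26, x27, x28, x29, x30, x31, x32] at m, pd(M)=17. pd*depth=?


pd+depth=32
depth=32-17=15
pd*depth=17*15=255


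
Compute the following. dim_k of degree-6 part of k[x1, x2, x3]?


C(d+n-1,n-1)=C(8,2)=28


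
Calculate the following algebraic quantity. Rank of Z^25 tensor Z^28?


rank(M(x)N) = rank(M)*rank(N)
25*28 = 700


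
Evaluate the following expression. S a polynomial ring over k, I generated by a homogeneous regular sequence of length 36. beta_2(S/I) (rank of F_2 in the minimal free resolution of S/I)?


Regular sequence => Koszul complex is the minimal free resolution.
Syz_1 minimally generated by Koszul relations f_i*e_j - f_j*e_i (i<j): mu(Syz_1) = beta_2 = C(m,2) = m(m-1)/2
m=36
36*35/2 = 630


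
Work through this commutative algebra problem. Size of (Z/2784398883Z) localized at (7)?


7-primary part: 2784398883=7^9*69
Size=7^9=40353607


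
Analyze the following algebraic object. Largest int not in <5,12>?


gcd(5,12)=1 => F=ab-a-b=5*12-5-12=60-17=43


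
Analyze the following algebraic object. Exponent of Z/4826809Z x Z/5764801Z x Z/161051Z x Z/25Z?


Exponent = lcm of the cyclic orders; pairwise coprime => product.
13^6*7^8*11^5*5^2=4826809*5764801*161051*25=112033490865307486475


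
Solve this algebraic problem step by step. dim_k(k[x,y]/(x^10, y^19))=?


Basis: x^i*y^j, i<10, j<19
10*19=190


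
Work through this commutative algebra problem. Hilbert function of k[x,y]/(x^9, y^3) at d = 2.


k[x,y], I = (x^9, y^3), d = 2
Need i < 9 and d-i < 3.
Range: 0 <= i <= 2.
H(2) = 3


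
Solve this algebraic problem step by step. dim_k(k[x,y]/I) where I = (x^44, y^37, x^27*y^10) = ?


k[x,y]/I, I = (x^44, y^37, x^27*y^10)
Rect: 44x37=1628. Corner: (44-27)x(37-10)=459.
dim = 1628-459 = 1169


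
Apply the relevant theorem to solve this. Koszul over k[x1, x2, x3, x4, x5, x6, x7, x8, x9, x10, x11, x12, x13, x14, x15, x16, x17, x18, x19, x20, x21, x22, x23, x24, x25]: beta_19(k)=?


C(n,i)=C(25,19)=177100


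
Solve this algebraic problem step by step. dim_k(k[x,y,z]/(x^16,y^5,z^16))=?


Basis: x^iy^jz^k, i<16,j<5,k<16
16*5*16=1280


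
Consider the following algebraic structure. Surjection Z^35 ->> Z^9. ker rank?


rank(ker) = 35-9 = 26


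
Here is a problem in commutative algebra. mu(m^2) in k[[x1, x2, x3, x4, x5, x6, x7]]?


C(n+d-1,d)=C(8,2)=28


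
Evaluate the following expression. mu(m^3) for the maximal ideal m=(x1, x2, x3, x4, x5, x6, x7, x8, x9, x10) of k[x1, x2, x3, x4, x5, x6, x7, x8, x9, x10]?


Graded Nakayama: mu(m^d) = dim_k (m^d/m^(d+1)) = #degree-3 monomials in 10 vars
C(n+d-1,d)=C(12,3)=220


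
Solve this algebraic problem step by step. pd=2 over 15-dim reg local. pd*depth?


pd+depth=15
depth=15-2=13
pd*depth=2*13=26


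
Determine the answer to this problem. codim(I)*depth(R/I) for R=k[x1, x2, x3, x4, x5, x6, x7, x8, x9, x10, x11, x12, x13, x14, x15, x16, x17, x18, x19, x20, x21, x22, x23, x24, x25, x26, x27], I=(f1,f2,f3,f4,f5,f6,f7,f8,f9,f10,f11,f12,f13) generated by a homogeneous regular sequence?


codim=13, depth=dim(R/I)=27-13=14
Product=13*14=182


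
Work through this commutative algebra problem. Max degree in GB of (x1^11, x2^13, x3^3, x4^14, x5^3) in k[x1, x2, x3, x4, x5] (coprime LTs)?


Pure powers, coprime LTs => already GB.
Degrees: 11, 13, 3, 14, 3
Max=14


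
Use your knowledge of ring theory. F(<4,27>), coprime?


gcd(4,27)=1 => F=ab-a-b=4*27-4-27=108-31=77


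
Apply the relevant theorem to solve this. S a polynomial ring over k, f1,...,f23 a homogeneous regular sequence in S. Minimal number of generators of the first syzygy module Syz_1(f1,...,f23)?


Regular sequence => Koszul complex is the minimal free resolution.
Syz_1 minimally generated by Koszul relations f_i*e_j - f_j*e_i (i<j): mu(Syz_1) = beta_2 = C(m,2) = m(m-1)/2
m=23
23*22/2 = 253


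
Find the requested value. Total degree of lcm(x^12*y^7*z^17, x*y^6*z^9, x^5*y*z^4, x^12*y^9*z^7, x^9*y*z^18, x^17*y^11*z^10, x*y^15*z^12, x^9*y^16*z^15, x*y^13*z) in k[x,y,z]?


lcm = componentwise max:
x: max(12,1,5,12,9,17,1,9,1)=17
y: max(7,6,1,9,1,11,15,16,13)=16
z: max(17,9,4,7,18,10,12,15,1)=18
Total=17+16+18=51


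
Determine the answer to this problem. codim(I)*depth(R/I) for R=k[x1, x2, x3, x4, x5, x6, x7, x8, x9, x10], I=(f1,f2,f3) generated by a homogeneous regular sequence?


codim=3, depth=dim(R/I)=10-3=7
Product=3*7=21


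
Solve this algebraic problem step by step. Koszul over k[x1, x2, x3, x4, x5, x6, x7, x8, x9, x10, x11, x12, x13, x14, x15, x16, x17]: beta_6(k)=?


C(n,i)=C(17,6)=12376


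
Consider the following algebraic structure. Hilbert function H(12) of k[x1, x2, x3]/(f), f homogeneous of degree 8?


C(14,2)-C(6,2)=91-15=76


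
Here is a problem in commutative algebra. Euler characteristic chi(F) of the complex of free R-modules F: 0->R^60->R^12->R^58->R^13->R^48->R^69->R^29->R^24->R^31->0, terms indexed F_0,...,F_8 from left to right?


chi = sum (-1)^i * rank:
(-1)^0*60=60
(-1)^1*12=-12
(-1)^2*58=58
(-1)^3*13=-13
(-1)^4*48=48
(-1)^5*69=-69
(-1)^6*29=29
(-1)^7*24=-24
(-1)^8*31=31
chi=108


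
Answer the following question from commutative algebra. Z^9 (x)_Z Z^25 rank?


rank(M(x)N) = rank(M)*rank(N)
9*25 = 225


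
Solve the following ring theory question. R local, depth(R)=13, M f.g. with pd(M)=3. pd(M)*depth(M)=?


pd+depth=13
depth=13-3=10
pd*depth=3*10=30


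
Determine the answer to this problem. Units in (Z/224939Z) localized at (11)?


Local ring = Z/1331Z.
phi(1331) = 11^2*(11-1) = 1210


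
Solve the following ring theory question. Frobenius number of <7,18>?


gcd(7,18)=1 => F=ab-a-b=7*18-7-18=126-25=101


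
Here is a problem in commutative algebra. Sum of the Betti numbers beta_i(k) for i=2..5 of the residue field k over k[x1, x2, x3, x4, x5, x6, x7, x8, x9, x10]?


Koszul resolution: beta_i(k)=C(n,i), n=10
C(10,2)=45, C(10,3)=120, C(10,4)=210, C(10,5)=252
Sum=627


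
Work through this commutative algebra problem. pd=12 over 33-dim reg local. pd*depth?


pd+depth=33
depth=33-12=21
pd*depth=12*21=252


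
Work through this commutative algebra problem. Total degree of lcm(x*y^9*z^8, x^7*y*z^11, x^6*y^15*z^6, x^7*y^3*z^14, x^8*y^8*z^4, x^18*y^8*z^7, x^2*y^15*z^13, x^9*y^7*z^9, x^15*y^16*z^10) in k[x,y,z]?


lcm = componentwise max:
x: max(1,7,6,7,8,18,2,9,15)=18
y: max(9,1,15,3,8,8,15,7,16)=16
z: max(8,11,6,14,4,7,13,9,10)=14
Total=18+16+14=48


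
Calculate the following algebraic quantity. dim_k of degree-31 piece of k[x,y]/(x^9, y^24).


k[x,y], I = (x^9, y^24), d = 31
Need i < 9 and d-i < 24.
Range: 8 <= i <= 8.
H(31) = 1


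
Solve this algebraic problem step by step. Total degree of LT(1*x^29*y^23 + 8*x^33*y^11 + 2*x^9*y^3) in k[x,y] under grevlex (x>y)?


LT: 1*x^29*y^23
deg_x=29, deg_y=23
Total=29+23=52


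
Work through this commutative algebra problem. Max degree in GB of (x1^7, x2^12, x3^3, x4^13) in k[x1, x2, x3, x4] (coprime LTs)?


Pure powers, coprime LTs => already GB.
Degrees: 7, 12, 3, 13
Max=13


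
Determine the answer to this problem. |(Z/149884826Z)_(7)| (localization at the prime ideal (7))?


7-primary part: 149884826=7^8*26
Size=7^8=5764801


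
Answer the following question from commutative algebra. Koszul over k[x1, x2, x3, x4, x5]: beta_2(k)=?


C(n,i)=C(5,2)=10


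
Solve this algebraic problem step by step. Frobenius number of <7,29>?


gcd(7,29)=1 => F=ab-a-b=7*29-7-29=203-36=167


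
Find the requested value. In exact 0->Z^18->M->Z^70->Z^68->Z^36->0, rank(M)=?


Alt sum=0:
(-1)^0*18 + (-1)^1*? + (-1)^2*70 + (-1)^3*68 + (-1)^4*36=0
rank(M)=56


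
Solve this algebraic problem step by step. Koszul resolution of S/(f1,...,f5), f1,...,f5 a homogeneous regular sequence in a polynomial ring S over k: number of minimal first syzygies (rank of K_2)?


Regular sequence => Koszul complex is the minimal free resolution.
Syz_1 minimally generated by Koszul relations f_i*e_j - f_j*e_i (i<j): mu(Syz_1) = beta_2 = C(m,2) = m(m-1)/2
m=5
5*4/2 = 10


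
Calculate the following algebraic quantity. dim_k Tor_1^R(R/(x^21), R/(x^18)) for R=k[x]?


Tor_1(R/I,R/J)=(I cap J)/IJ=(x^21)/(x^39)
dim=39-21=min(21,18)=18


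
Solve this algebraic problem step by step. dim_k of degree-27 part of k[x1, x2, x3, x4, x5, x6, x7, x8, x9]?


C(d+n-1,n-1)=C(35,8)=23535820


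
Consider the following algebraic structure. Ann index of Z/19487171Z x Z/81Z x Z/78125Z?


Exponent = lcm of the cyclic orders; pairwise coprime => product.
11^7*3^4*5^7=19487171*81*78125=123317253984375


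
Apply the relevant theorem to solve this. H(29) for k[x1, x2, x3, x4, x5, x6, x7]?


C(d+n-1,n-1)=C(35,6)=1623160


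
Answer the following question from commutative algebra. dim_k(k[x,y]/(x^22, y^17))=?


Basis: x^i*y^j, i<22, j<17
22*17=374


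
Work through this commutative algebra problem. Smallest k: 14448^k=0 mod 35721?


14448^k mod 35721:
k=1: 14448
k=2: 26901
k=3: 21168
k=4: 27783
k=5: 11907
k=6: 0
First zero at k = 6


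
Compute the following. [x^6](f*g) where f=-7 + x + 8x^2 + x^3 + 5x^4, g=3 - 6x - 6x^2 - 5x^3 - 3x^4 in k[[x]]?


[x^6] = sum a_i*b_j, i+j=6
  8*-3=-24
  1*-5=-5
  5*-6=-30
Sum=-59


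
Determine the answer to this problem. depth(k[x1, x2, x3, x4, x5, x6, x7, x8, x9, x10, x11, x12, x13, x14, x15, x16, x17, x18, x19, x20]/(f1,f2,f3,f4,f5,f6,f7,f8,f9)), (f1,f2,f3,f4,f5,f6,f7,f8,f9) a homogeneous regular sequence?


depth(R)=20
depth(R/I)=20-9=11


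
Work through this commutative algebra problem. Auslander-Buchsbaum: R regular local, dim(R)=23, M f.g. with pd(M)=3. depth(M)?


pd+depth=depth(R)=23
depth=23-3=20


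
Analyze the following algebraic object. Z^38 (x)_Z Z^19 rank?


rank(M(x)N) = rank(M)*rank(N)
38*19 = 722


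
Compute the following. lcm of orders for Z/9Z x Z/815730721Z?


Exponent = lcm of the cyclic orders; pairwise coprime => product.
3^2*13^8=9*815730721=7341576489


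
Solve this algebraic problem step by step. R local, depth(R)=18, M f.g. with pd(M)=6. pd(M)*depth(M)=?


pd+depth=18
depth=18-6=12
pd*depth=6*12=72


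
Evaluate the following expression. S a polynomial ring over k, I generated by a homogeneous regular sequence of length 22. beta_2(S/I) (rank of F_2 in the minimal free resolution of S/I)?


Regular sequence => Koszul complex is the minimal free resolution.
Syz_1 minimally generated by Koszul relations f_i*e_j - f_j*e_i (i<j): mu(Syz_1) = beta_2 = C(m,2) = m(m-1)/2
m=22
22*21/2 = 231


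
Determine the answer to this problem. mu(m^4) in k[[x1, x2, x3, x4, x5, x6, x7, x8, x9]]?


C(n+d-1,d)=C(12,4)=495


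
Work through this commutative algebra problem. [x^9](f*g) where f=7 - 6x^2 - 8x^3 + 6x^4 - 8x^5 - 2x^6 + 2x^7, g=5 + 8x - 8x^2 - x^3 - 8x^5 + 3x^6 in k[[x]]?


[x^9] = sum a_i*b_j, i+j=9
  -8*3=-24
  6*-8=-48
  -2*-1=2
  2*-8=-16
Sum=-86


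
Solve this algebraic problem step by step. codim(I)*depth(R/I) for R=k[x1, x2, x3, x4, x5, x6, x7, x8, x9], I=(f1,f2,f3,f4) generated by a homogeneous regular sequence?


codim=4, depth=dim(R/I)=9-4=5
Product=4*5=20


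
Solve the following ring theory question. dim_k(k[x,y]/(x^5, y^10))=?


Basis: x^i*y^j, i<5, j<10
5*10=50


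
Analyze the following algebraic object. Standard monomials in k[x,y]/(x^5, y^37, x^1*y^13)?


k[x,y]/I, I = (x^5, y^37, x^1*y^13)
Rect: 5x37=185. Corner: (5-1)x(37-13)=96.
dim = 185-96 = 89


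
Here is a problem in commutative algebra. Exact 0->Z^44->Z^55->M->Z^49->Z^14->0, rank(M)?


Alt sum=0:
(-1)^0*44 + (-1)^1*55 + (-1)^2*? + (-1)^3*49 + (-1)^4*14=0
rank(M)=46


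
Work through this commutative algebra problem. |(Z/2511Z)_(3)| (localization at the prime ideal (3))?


3-primary part: 2511=3^4*31
Size=3^4=81


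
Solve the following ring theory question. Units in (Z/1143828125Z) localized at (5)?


Local ring = Z/78125Z.
phi(78125) = 5^6*(5-1) = 62500


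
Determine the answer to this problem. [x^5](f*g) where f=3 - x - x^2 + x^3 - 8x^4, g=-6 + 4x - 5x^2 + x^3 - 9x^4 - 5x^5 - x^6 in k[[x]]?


[x^5] = sum a_i*b_j, i+j=5
  3*-5=-15
  -1*-9=9
  -1*1=-1
  1*-5=-5
  -8*4=-32
Sum=-44


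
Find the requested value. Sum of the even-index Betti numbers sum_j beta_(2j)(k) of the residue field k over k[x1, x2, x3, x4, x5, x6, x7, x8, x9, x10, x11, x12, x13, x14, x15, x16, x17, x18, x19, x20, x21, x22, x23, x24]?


Koszul resolution: beta_i(k)=C(n,i), n=24
sum_even C(24,i) = 2^(n-1) = 2^23 = 8388608


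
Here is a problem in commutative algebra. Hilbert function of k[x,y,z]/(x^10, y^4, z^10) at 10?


Need i<10, j<4, k<10 with i+j+k=10.
For each i, j ranges over max(0,10-i-9)..min(3,10-i):
  i=0: j in [1,3] -> 3
  i=1: j in [0,3] -> 4
  i=2: j in [0,3] -> 4
  i=3: j in [0,3] -> 4
  i=4: j in [0,3] -> 4
  i=5: j in [0,3] -> 4
  i=6: j in [0,3] -> 4
  i=7: j in [0,3] -> 4
  i=8: j in [0,2] -> 3
  i=9: j in [0,1] -> 2
H(10) = 3+4+4+4+4+4+4+4+3+2 = 36


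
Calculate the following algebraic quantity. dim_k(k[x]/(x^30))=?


Basis: 1,x,...,x^29
dim=30


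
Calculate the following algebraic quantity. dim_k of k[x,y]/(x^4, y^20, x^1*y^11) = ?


k[x,y]/I, I = (x^4, y^20, x^1*y^11)
Rect: 4x20=80. Corner: (4-1)x(20-11)=27.
dim = 80-27 = 53


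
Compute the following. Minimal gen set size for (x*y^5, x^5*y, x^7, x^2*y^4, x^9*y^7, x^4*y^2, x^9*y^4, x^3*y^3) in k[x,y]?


Remove redundant (divisible by others).
x^9*y^4 redundant.
x^9*y^7 redundant.
Min: x^7, x^5*y, x^4*y^2, x^3*y^3, x^2*y^4, x*y^5
Count=6


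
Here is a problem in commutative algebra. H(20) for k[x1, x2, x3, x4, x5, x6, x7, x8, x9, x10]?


C(d+n-1,n-1)=C(29,9)=10015005


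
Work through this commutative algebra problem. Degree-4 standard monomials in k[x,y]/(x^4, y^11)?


k[x,y], I = (x^4, y^11), d = 4
Need i < 4 and d-i < 11.
Range: 0 <= i <= 3.
H(4) = 4


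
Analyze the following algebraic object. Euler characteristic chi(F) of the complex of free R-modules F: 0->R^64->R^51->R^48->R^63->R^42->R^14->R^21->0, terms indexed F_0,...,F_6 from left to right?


chi = sum (-1)^i * rank:
(-1)^0*64=64
(-1)^1*51=-51
(-1)^2*48=48
(-1)^3*63=-63
(-1)^4*42=42
(-1)^5*14=-14
(-1)^6*21=21
chi=47


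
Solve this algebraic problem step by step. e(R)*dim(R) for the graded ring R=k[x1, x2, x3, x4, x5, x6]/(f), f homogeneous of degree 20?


e(R)=deg(f)=20, dim(R)=6-1=5
e*dim=20*5=100


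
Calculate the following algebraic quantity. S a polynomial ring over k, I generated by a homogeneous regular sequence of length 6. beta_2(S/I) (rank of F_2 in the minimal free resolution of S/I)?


Regular sequence => Koszul complex is the minimal free resolution.
Syz_1 minimally generated by Koszul relations f_i*e_j - f_j*e_i (i<j): mu(Syz_1) = beta_2 = C(m,2) = m(m-1)/2
m=6
6*5/2 = 15


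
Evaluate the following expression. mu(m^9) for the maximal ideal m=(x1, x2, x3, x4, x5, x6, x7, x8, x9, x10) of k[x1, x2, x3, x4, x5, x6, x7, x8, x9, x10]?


Graded Nakayama: mu(m^d) = dim_k (m^d/m^(d+1)) = #degree-9 monomials in 10 vars
C(n+d-1,d)=C(18,9)=48620


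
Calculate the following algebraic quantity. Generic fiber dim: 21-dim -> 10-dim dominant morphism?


dim(fiber)=dim(X)-dim(Y)=21-10=11


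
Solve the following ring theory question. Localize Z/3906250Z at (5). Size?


5-primary part: 3906250=5^9*2
Size=5^9=1953125


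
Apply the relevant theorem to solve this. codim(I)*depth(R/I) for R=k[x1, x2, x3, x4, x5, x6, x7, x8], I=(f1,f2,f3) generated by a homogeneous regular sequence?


codim=3, depth=dim(R/I)=8-3=5
Product=3*5=15


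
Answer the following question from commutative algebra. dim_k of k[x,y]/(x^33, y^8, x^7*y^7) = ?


k[x,y]/I, I = (x^33, y^8, x^7*y^7)
Rect: 33x8=264. Corner: (33-7)x(8-7)=26.
dim = 264-26 = 238


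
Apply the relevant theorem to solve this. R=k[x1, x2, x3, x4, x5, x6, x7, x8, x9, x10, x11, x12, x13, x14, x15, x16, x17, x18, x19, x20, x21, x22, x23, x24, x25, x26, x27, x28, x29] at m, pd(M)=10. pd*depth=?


pd+depth=29
depth=29-10=19
pd*depth=10*19=190


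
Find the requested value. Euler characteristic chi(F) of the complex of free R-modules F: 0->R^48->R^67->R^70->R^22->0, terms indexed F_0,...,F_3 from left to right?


chi = sum (-1)^i * rank:
(-1)^0*48=48
(-1)^1*67=-67
(-1)^2*70=70
(-1)^3*22=-22
chi=29


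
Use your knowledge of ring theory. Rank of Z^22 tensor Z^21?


rank(M(x)N) = rank(M)*rank(N)
22*21 = 462


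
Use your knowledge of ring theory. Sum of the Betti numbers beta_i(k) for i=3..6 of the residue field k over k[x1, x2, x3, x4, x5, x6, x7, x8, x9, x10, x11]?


Koszul resolution: beta_i(k)=C(n,i), n=11
C(11,3)=165, C(11,4)=330, C(11,5)=462, C(11,6)=462
Sum=1419


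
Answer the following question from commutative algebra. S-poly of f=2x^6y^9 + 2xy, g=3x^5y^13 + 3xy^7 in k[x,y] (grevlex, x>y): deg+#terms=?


LT(f)=2x^6y^9, LT(g)=3x^5y^13
lcm(LM)=x^6y^13
S(f,g) (scaled by 6 to clear denominators) = 3y^4*f - 2x*g = -6x^2y^7 + 6xy^5
2 terms, deg 9.
9+2=11


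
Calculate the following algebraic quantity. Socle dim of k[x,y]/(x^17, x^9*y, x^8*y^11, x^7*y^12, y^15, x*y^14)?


Socle = ann(m) = span of standard monomials u with x*u, y*u in I (staircase corners).
Minimal generators: x^17, x^9*y, x^8*y^11, x^7*y^12, x*y^14, y^15
Corners: y^14, x^6y^13, x^7y^11, x^8y^10, x^16
Socle dim=5


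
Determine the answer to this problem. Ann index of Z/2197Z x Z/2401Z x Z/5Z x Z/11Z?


Exponent = lcm of the cyclic orders; pairwise coprime => product.
13^3*7^4*5^1*11^1=2197*2401*5*11=290124835


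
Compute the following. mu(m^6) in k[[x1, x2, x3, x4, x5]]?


C(n+d-1,d)=C(10,6)=210


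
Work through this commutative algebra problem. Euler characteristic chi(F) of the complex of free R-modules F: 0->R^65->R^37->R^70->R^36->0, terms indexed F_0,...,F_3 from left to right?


chi = sum (-1)^i * rank:
(-1)^0*65=65
(-1)^1*37=-37
(-1)^2*70=70
(-1)^3*36=-36
chi=62


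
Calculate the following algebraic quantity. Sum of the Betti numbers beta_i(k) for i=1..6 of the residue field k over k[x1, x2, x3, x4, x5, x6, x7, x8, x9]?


Koszul resolution: beta_i(k)=C(n,i), n=9
C(9,1)=9, C(9,2)=36, C(9,3)=84, C(9,4)=126, C(9,5)=126, C(9,6)=84
Sum=465


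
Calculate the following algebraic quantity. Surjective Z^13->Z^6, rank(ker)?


rank(ker) = 13-6 = 7


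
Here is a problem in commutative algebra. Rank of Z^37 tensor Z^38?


rank(M(x)N) = rank(M)*rank(N)
37*38 = 1406


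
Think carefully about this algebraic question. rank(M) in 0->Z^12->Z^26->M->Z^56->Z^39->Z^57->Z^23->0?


Alt sum=0:
(-1)^0*12 + (-1)^1*26 + (-1)^2*? + (-1)^3*56 + (-1)^4*39 + (-1)^5*57 + (-1)^6*23=0
rank(M)=65


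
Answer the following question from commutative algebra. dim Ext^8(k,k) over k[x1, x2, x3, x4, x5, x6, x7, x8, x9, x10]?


C(n,i)=C(10,8)=45


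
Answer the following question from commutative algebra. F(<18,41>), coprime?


gcd(18,41)=1 => F=ab-a-b=18*41-18-41=738-59=679


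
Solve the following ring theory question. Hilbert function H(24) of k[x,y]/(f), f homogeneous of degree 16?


H(t)=d for t>=d-1.
d=16, t=24
H(24)=16


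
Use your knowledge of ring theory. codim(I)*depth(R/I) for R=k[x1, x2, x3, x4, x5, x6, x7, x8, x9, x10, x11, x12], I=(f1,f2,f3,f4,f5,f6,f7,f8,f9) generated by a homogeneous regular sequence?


codim=9, depth=dim(R/I)=12-9=3
Product=9*3=27


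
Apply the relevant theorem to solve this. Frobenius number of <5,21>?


gcd(5,21)=1 => F=ab-a-b=5*21-5-21=105-26=79


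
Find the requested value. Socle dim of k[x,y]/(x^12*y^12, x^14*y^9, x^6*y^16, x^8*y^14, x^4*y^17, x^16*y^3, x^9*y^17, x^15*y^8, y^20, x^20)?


Socle = ann(m) = span of standard monomials u with x*u, y*u in I (staircase corners).
Redundant generators: x^9*y^17
Minimal generators: x^20, x^16*y^3, x^15*y^8, x^14*y^9, x^12*y^12, x^8*y^14, x^6*y^16, x^4*y^17, y^20
Corners: x^3y^19, x^5y^16, x^7y^15, x^11y^13, x^13y^11, x^14y^8, x^15y^7, x^19y^2
Socle dim=8


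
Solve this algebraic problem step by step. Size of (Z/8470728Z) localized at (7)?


7-primary part: 8470728=7^6*72
Size=7^6=117649


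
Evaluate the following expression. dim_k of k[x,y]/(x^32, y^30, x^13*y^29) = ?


k[x,y]/I, I = (x^32, y^30, x^13*y^29)
Rect: 32x30=960. Corner: (32-13)x(30-29)=19.
dim = 960-19 = 941


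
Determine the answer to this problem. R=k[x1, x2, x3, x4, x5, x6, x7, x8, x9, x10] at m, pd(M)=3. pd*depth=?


pd+depth=10
depth=10-3=7
pd*depth=3*7=21


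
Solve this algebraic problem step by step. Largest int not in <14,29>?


gcd(14,29)=1 => F=ab-a-b=14*29-14-29=406-43=363


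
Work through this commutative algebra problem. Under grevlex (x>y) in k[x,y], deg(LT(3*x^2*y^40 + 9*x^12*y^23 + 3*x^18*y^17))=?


LT: 3*x^2*y^40
deg_x=2, deg_y=40
Total=2+40=42


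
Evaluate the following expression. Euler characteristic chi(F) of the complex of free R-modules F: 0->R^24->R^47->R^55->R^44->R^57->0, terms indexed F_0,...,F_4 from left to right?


chi = sum (-1)^i * rank:
(-1)^0*24=24
(-1)^1*47=-47
(-1)^2*55=55
(-1)^3*44=-44
(-1)^4*57=57
chi=45


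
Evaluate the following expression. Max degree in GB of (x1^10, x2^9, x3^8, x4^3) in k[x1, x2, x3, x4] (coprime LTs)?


Pure powers, coprime LTs => already GB.
Degrees: 10, 9, 8, 3
Max=10


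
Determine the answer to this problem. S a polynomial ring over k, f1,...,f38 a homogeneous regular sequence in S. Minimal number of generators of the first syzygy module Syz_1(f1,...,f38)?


Regular sequence => Koszul complex is the minimal free resolution.
Syz_1 minimally generated by Koszul relations f_i*e_j - f_j*e_i (i<j): mu(Syz_1) = beta_2 = C(m,2) = m(m-1)/2
m=38
38*37/2 = 703


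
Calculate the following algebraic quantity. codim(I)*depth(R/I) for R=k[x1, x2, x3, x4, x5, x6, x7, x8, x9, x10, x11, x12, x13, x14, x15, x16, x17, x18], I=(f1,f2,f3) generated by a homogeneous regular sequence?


codim=3, depth=dim(R/I)=18-3=15
Product=3*15=45


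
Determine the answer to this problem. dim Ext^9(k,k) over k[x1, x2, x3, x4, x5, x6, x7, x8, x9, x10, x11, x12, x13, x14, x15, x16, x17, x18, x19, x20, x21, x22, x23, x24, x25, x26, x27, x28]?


C(n,i)=C(28,9)=6906900


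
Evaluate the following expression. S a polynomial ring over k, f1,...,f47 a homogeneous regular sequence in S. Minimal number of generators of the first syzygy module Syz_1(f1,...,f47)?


Regular sequence => Koszul complex is the minimal free resolution.
Syz_1 minimally generated by Koszul relations f_i*e_j - f_j*e_i (i<j): mu(Syz_1) = beta_2 = C(m,2) = m(m-1)/2
m=47
47*46/2 = 1081


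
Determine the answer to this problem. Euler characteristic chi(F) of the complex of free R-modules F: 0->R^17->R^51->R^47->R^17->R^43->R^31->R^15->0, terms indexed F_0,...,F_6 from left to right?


chi = sum (-1)^i * rank:
(-1)^0*17=17
(-1)^1*51=-51
(-1)^2*47=47
(-1)^3*17=-17
(-1)^4*43=43
(-1)^5*31=-31
(-1)^6*15=15
chi=23


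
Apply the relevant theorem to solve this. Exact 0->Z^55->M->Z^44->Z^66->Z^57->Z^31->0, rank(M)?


Alt sum=0:
(-1)^0*55 + (-1)^1*? + (-1)^2*44 + (-1)^3*66 + (-1)^4*57 + (-1)^5*31=0
rank(M)=59


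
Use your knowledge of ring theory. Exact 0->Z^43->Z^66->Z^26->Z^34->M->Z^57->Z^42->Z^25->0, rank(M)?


Alt sum=0:
(-1)^0*43 + (-1)^1*66 + (-1)^2*26 + (-1)^3*34 + (-1)^4*? + (-1)^5*57 + (-1)^6*42 + (-1)^7*25=0
rank(M)=71


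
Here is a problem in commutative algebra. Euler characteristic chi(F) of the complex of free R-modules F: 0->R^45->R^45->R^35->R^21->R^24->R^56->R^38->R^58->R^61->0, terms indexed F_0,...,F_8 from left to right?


chi = sum (-1)^i * rank:
(-1)^0*45=45
(-1)^1*45=-45
(-1)^2*35=35
(-1)^3*21=-21
(-1)^4*24=24
(-1)^5*56=-56
(-1)^6*38=38
(-1)^7*58=-58
(-1)^8*61=61
chi=23


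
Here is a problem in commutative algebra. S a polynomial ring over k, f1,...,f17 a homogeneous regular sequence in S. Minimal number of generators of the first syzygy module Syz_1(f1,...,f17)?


Regular sequence => Koszul complex is the minimal free resolution.
Syz_1 minimally generated by Koszul relations f_i*e_j - f_j*e_i (i<j): mu(Syz_1) = beta_2 = C(m,2) = m(m-1)/2
m=17
17*16/2 = 136


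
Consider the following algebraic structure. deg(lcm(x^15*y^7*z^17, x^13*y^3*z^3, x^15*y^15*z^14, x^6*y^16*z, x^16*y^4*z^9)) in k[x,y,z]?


lcm = componentwise max:
x: max(15,13,15,6,16)=16
y: max(7,3,15,16,4)=16
z: max(17,3,14,1,9)=17
Total=16+16+17=49


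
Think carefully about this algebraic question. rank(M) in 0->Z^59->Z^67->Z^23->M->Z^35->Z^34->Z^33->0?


Alt sum=0:
(-1)^0*59 + (-1)^1*67 + (-1)^2*23 + (-1)^3*? + (-1)^4*35 + (-1)^5*34 + (-1)^6*33=0
rank(M)=49


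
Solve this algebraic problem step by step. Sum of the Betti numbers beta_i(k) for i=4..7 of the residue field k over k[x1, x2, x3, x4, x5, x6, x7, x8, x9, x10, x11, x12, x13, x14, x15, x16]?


Koszul resolution: beta_i(k)=C(n,i), n=16
C(16,4)=1820, C(16,5)=4368, C(16,6)=8008, C(16,7)=11440
Sum=25636


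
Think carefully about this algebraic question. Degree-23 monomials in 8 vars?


C(d+n-1,n-1)=C(30,7)=2035800


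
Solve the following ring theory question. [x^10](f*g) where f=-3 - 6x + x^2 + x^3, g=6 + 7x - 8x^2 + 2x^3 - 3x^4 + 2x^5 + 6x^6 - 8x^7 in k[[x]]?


[x^10] = sum a_i*b_j, i+j=10
  1*-8=-8
Sum=-8


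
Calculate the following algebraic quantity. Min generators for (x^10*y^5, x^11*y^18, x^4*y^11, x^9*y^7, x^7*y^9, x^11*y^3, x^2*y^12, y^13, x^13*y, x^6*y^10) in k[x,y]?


Remove redundant (divisible by others).
x^11*y^18 redundant.
Min: x^13*y, x^11*y^3, x^10*y^5, x^9*y^7, x^7*y^9, x^6*y^10, x^4*y^11, x^2*y^12, y^13
Count=9


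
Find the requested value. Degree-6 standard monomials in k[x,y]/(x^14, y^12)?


k[x,y], I = (x^14, y^12), d = 6
Need i < 14 and d-i < 12.
Range: 0 <= i <= 6.
H(6) = 7


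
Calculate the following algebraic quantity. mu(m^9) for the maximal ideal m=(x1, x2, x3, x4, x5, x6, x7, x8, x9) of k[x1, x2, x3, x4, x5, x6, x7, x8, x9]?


Graded Nakayama: mu(m^d) = dim_k (m^d/m^(d+1)) = #degree-9 monomials in 9 vars
C(n+d-1,d)=C(17,9)=24310


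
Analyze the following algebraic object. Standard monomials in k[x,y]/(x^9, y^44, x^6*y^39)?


k[x,y]/I, I = (x^9, y^44, x^6*y^39)
Rect: 9x44=396. Corner: (9-6)x(44-39)=15.
dim = 396-15 = 381


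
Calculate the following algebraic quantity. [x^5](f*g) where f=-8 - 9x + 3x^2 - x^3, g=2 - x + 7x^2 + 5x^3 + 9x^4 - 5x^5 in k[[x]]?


[x^5] = sum a_i*b_j, i+j=5
  -8*-5=40
  -9*9=-81
  3*5=15
  -1*7=-7
Sum=-33


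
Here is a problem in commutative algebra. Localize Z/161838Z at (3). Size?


3-primary part: 161838=3^7*74
Size=3^7=2187


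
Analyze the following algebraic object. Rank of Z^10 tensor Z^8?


rank(M(x)N) = rank(M)*rank(N)
10*8 = 80


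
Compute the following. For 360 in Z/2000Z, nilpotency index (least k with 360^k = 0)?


360^k mod 2000:
k=1: 360
k=2: 1600
k=3: 0
First zero at k = 3


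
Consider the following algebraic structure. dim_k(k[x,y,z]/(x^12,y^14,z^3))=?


Basis: x^iy^jz^k, i<12,j<14,k<3
12*14*3=504


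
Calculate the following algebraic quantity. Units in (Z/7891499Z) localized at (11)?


Local ring = Z/161051Z.
phi(161051) = 11^4*(11-1) = 146410


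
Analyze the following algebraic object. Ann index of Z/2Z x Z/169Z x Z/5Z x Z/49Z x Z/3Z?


Exponent = lcm of the cyclic orders; pairwise coprime => product.
2^1*13^2*5^1*7^2*3^1=2*169*5*49*3=248430


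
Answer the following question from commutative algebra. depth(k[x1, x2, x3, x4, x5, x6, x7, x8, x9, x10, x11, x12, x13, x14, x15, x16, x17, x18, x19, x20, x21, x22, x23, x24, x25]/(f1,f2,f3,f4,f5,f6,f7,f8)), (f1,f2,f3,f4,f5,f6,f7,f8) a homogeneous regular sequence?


depth(R)=25
depth(R/I)=25-8=17


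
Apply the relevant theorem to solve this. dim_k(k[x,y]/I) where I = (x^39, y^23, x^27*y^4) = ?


k[x,y]/I, I = (x^39, y^23, x^27*y^4)
Rect: 39x23=897. Corner: (39-27)x(23-4)=228.
dim = 897-228 = 669


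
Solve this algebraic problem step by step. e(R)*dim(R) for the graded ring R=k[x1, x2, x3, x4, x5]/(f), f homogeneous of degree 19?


e(R)=deg(f)=19, dim(R)=5-1=4
e*dim=19*4=76


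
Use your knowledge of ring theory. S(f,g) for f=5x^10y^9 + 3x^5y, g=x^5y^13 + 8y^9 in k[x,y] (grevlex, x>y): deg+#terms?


LT(f)=5x^10y^9, LT(g)=x^5y^13
lcm(LM)=x^10y^13
S(f,g) (scaled by 5 to clear denominators) = y^4*f - 5x^5*g = -40x^5y^9 + 3x^5y^5
2 terms, deg 14.
14+2=16


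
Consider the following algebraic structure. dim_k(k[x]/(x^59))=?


Basis: 1,x,...,x^58
dim=59


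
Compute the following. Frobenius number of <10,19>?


gcd(10,19)=1 => F=ab-a-b=10*19-10-19=190-29=161


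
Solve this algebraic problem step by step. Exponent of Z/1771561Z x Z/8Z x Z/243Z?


Exponent = lcm of the cyclic orders; pairwise coprime => product.
11^6*2^3*3^5=1771561*8*243=3443914584


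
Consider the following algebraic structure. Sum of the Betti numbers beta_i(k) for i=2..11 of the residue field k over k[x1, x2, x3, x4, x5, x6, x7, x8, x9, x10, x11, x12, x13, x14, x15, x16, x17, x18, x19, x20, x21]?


Koszul resolution: beta_i(k)=C(n,i), n=21
C(21,2)=210, C(21,3)=1330, C(21,4)=5985, C(21,5)=20349, C(21,6)=54264, C(21,7)=116280, C(21,8)=203490, C(21,9)=293930, C(21,10)=352716, C(21,11)=352716
Sum=1401270


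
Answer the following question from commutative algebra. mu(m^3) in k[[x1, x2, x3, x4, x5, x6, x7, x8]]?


C(n+d-1,d)=C(10,3)=120


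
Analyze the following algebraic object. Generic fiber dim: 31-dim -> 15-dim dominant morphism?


dim(fiber)=dim(X)-dim(Y)=31-15=16


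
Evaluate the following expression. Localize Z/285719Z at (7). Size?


7-primary part: 285719=7^5*17
Size=7^5=16807


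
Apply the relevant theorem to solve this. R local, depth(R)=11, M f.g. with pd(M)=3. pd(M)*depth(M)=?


pd+depth=11
depth=11-3=8
pd*depth=3*8=24


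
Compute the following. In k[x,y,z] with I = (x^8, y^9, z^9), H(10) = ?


Need i<8, j<9, k<9 with i+j+k=10.
For each i, j ranges over max(0,10-i-8)..min(8,10-i):
  i=0: j in [2,8] -> 7
  i=1: j in [1,8] -> 8
  i=2: j in [0,8] -> 9
  i=3: j in [0,7] -> 8
  i=4: j in [0,6] -> 7
  i=5: j in [0,5] -> 6
  i=6: j in [0,4] -> 5
  i=7: j in [0,3] -> 4
H(10) = 7+8+9+8+7+6+5+4 = 54


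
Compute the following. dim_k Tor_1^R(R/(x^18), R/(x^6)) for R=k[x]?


Tor_1(R/I,R/J)=(I cap J)/IJ=(x^18)/(x^24)
dim=24-18=min(18,6)=6


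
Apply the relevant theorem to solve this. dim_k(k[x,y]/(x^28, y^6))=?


Basis: x^i*y^j, i<28, j<6
28*6=168


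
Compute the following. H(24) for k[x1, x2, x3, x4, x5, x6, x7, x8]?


C(d+n-1,n-1)=C(31,7)=2629575


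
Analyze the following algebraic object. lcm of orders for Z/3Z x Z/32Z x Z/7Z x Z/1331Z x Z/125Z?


Exponent = lcm of the cyclic orders; pairwise coprime => product.
3^1*2^5*7^1*11^3*5^3=3*32*7*1331*125=111804000


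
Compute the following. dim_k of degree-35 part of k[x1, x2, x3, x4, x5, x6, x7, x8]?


C(d+n-1,n-1)=C(42,7)=26978328


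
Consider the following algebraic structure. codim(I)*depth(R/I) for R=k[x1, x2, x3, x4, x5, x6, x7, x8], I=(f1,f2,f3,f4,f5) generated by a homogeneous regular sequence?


codim=5, depth=dim(R/I)=8-5=3
Product=5*3=15


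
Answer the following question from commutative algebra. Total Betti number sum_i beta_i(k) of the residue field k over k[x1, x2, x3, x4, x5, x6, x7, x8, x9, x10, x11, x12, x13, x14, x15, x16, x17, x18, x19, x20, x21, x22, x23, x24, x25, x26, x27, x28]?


Koszul resolution: beta_i(k)=C(n,i), n=28
sum_i C(28,i) = 2^28 = 268435456


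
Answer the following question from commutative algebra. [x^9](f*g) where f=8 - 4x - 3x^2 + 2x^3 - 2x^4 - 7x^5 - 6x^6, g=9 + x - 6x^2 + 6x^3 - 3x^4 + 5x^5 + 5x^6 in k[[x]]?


[x^9] = sum a_i*b_j, i+j=9
  2*5=10
  -2*5=-10
  -7*-3=21
  -6*6=-36
Sum=-15


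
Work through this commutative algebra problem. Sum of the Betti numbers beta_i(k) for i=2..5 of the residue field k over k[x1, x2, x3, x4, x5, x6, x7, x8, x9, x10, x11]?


Koszul resolution: beta_i(k)=C(n,i), n=11
C(11,2)=55, C(11,3)=165, C(11,4)=330, C(11,5)=462
Sum=1012


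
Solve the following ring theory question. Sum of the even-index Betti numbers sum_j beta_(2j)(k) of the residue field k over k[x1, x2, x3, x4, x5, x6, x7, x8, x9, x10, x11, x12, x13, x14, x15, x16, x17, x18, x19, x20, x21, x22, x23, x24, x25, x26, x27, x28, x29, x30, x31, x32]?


Koszul resolution: beta_i(k)=C(n,i), n=32
sum_even C(32,i) = 2^(n-1) = 2^31 = 2147483648


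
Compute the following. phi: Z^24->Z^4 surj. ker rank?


rank(ker) = 24-4 = 20


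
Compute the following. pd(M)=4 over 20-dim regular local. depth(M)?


pd+depth=depth(R)=20
depth=20-4=16


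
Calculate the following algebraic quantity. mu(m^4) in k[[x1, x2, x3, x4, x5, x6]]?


C(n+d-1,d)=C(9,4)=126


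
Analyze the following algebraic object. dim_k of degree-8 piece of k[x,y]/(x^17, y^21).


k[x,y], I = (x^17, y^21), d = 8
Need i < 17 and d-i < 21.
Range: 0 <= i <= 8.
H(8) = 9


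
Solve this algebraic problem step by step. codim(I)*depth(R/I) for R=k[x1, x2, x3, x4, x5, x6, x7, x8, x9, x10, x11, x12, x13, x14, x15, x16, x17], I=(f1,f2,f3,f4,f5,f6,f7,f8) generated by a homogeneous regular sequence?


codim=8, depth=dim(R/I)=17-8=9
Product=8*9=72


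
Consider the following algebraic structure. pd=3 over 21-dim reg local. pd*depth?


pd+depth=21
depth=21-3=18
pd*depth=3*18=54


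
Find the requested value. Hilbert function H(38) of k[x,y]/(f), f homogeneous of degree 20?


H(t)=d for t>=d-1.
d=20, t=38
H(38)=20


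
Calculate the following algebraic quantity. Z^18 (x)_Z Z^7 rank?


rank(M(x)N) = rank(M)*rank(N)
18*7 = 126


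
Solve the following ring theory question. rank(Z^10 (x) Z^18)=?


rank(M(x)N) = rank(M)*rank(N)
10*18 = 180
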